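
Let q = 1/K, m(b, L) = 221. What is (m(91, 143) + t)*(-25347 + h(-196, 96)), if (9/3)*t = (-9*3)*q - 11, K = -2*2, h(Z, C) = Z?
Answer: -67305805/12 ≈ -5.6088e+6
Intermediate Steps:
K = -4
q = -¼ (q = 1/(-4) = -¼ ≈ -0.25000)
t = -17/12 (t = (-9*3*(-¼) - 11)/3 = (-27*(-¼) - 11)/3 = (27/4 - 11)/3 = (⅓)*(-17/4) = -17/12 ≈ -1.4167)
(m(91, 143) + t)*(-25347 + h(-196, 96)) = (221 - 17/12)*(-25347 - 196) = (2635/12)*(-25543) = -67305805/12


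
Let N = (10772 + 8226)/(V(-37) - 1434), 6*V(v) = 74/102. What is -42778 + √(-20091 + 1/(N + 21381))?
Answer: -42778 + I*√36040515880288985885802/1339351977 ≈ -42778.0 + 141.74*I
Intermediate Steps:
V(v) = 37/306 (V(v) = (74/102)/6 = (74*(1/102))/6 = (⅙)*(37/51) = 37/306)
N = -830484/62681 (N = (10772 + 8226)/(37/306 - 1434) = 18998/(-438767/306) = 18998*(-306/438767) = -830484/62681 ≈ -13.249)
-42778 + √(-20091 + 1/(N + 21381)) = -42778 + √(-20091 + 1/(-830484/62681 + 21381)) = -42778 + √(-20091 + 1/(1339351977/62681)) = -42778 + √(-20091 + 62681/1339351977) = -42778 + √(-26908920507226/1339351977) = -42778 + I*√36040515880288985885802/1339351977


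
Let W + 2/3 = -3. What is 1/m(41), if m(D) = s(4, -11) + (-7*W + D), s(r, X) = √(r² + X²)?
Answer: 600/38767 - 9*√137/38767 ≈ 0.012760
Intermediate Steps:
W = -11/3 (W = -⅔ - 3 = -11/3 ≈ -3.6667)
s(r, X) = √(X² + r²)
m(D) = 77/3 + D + √137 (m(D) = √((-11)² + 4²) + (-7*(-11/3) + D) = √(121 + 16) + (77/3 + D) = √137 + (77/3 + D) = 77/3 + D + √137)
1/m(41) = 1/(77/3 + 41 + √137) = 1/(200/3 + √137)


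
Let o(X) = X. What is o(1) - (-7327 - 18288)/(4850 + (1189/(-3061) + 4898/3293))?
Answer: 307094408346/48898461451 ≈ 6.2802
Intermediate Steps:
o(1) - (-7327 - 18288)/(4850 + (1189/(-3061) + 4898/3293)) = 1 - (-7327 - 18288)/(4850 + (1189/(-3061) + 4898/3293)) = 1 - (-25615)/(4850 + (1189*(-1/3061) + 4898*(1/3293))) = 1 - (-25615)/(4850 + (-1189/3061 + 4898/3293)) = 1 - (-25615)/(4850 + 11077401/10079873) = 1 - (-25615)/48898461451/10079873 = 1 - (-25615)*10079873/48898461451 = 1 - 1*(-258195946895/48898461451) = 1 + 258195946895/48898461451 = 307094408346/48898461451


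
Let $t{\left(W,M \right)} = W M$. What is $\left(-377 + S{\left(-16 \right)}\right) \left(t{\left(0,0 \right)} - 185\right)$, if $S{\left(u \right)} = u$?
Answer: $72705$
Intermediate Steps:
$t{\left(W,M \right)} = M W$
$\left(-377 + S{\left(-16 \right)}\right) \left(t{\left(0,0 \right)} - 185\right) = \left(-377 - 16\right) \left(0 \cdot 0 - 185\right) = - 393 \left(0 - 185\right) = \left(-393\right) \left(-185\right) = 72705$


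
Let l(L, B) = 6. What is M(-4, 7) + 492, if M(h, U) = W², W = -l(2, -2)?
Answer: 528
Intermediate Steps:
W = -6 (W = -1*6 = -6)
M(h, U) = 36 (M(h, U) = (-6)² = 36)
M(-4, 7) + 492 = 36 + 492 = 528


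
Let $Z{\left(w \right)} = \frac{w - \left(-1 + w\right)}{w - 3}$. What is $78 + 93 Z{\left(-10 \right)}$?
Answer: $\frac{921}{13} \approx 70.846$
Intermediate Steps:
$Z{\left(w \right)} = \frac{1}{-3 + w}$ ($Z{\left(w \right)} = 1 \frac{1}{-3 + w} = \frac{1}{-3 + w}$)
$78 + 93 Z{\left(-10 \right)} = 78 + \frac{93}{-3 - 10} = 78 + \frac{93}{-13} = 78 + 93 \left(- \frac{1}{13}\right) = 78 - \frac{93}{13} = \frac{921}{13}$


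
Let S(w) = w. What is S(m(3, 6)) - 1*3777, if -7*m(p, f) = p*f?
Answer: -26457/7 ≈ -3779.6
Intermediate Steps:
m(p, f) = -f*p/7 (m(p, f) = -p*f/7 = -f*p/7)
S(m(3, 6)) - 1*3777 = -1/7*6*3 - 1*3777 = -18/7 - 3777 = -26457/7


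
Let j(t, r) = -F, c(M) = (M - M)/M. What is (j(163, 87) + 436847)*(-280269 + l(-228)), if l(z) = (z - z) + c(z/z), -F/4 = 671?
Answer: -123186913839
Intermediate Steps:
F = -2684 (F = -4*671 = -2684)
c(M) = 0 (c(M) = 0/M = 0)
j(t, r) = 2684 (j(t, r) = -1*(-2684) = 2684)
l(z) = 0 (l(z) = (z - z) + 0 = 0 + 0 = 0)
(j(163, 87) + 436847)*(-280269 + l(-228)) = (2684 + 436847)*(-280269 + 0) = 439531*(-280269) = -123186913839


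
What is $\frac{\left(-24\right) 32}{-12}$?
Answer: $64$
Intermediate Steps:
$\frac{\left(-24\right) 32}{-12} = \left(-768\right) \left(- \frac{1}{12}\right) = 64$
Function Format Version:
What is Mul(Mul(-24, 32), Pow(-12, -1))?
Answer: 64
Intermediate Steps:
Mul(Mul(-24, 32), Pow(-12, -1)) = Mul(-768, Rational(-1, 12)) = 64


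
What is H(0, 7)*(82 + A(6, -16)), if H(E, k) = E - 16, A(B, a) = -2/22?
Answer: -14416/11 ≈ -1310.5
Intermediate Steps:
A(B, a) = -1/11 (A(B, a) = -2*1/22 = -1/11)
H(E, k) = -16 + E
H(0, 7)*(82 + A(6, -16)) = (-16 + 0)*(82 - 1/11) = -16*901/11 = -14416/11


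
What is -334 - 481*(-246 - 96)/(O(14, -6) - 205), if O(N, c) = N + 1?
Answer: -5999/5 ≈ -1199.8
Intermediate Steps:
O(N, c) = 1 + N
-334 - 481*(-246 - 96)/(O(14, -6) - 205) = -334 - 481*(-246 - 96)/((1 + 14) - 205) = -334 - (-164502)/(15 - 205) = -334 - (-164502)/(-190) = -334 - (-164502)*(-1)/190 = -334 - 481*9/5 = -334 - 4329/5 = -5999/5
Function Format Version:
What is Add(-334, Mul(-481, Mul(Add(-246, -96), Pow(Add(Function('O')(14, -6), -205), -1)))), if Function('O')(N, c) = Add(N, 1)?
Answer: Rational(-5999, 5) ≈ -1199.8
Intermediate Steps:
Function('O')(N, c) = Add(1, N)
Add(-334, Mul(-481, Mul(Add(-246, -96), Pow(Add(Function('O')(14, -6), -205), -1)))) = Add(-334, Mul(-481, Mul(Add(-246, -96), Pow(Add(Add(1, 14), -205), -1)))) = Add(-334, Mul(-481, Mul(-342, Pow(Add(15, -205), -1)))) = Add(-334, Mul(-481, Mul(-342, Pow(-190, -1)))) = Add(-334, Mul(-481, Mul(-342, Rational(-1, 190)))) = Add(-334, Mul(-481, Rational(9, 5))) = Add(-334, Rational(-4329, 5)) = Rational(-5999, 5)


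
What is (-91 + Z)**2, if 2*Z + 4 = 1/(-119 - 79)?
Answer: 1356375241/156816 ≈ 8649.5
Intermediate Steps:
Z = -793/396 (Z = -2 + 1/(2*(-119 - 79)) = -2 + (1/2)/(-198) = -2 + (1/2)*(-1/198) = -2 - 1/396 = -793/396 ≈ -2.0025)
(-91 + Z)**2 = (-91 - 793/396)**2 = (-36829/396)**2 = 1356375241/156816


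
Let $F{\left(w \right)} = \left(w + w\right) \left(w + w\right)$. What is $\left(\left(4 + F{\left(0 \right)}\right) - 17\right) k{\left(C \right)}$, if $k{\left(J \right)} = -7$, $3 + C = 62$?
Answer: $91$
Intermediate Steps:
$C = 59$ ($C = -3 + 62 = 59$)
$F{\left(w \right)} = 4 w^{2}$ ($F{\left(w \right)} = 2 w 2 w = 4 w^{2}$)
$\left(\left(4 + F{\left(0 \right)}\right) - 17\right) k{\left(C \right)} = \left(\left(4 + 4 \cdot 0^{2}\right) - 17\right) \left(-7\right) = \left(\left(4 + 4 \cdot 0\right) - 17\right) \left(-7\right) = \left(\left(4 + 0\right) - 17\right) \left(-7\right) = \left(4 - 17\right) \left(-7\right) = \left(-13\right) \left(-7\right) = 91$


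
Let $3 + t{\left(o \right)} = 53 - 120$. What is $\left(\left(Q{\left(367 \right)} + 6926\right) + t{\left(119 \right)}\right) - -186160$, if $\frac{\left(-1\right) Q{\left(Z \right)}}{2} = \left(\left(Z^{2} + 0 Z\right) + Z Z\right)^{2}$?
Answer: $-145128820752$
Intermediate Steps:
$Q{\left(Z \right)} = - 8 Z^{4}$ ($Q{\left(Z \right)} = - 2 \left(\left(Z^{2} + 0 Z\right) + Z Z\right)^{2} = - 2 \left(\left(Z^{2} + 0\right) + Z^{2}\right)^{2} = - 2 \left(Z^{2} + Z^{2}\right)^{2} = - 2 \left(2 Z^{2}\right)^{2} = - 2 \cdot 4 Z^{4} = - 8 Z^{4}$)
$t{\left(o \right)} = -70$ ($t{\left(o \right)} = -3 + \left(53 - 120\right) = -3 - 67 = -70$)
$\left(\left(Q{\left(367 \right)} + 6926\right) + t{\left(119 \right)}\right) - -186160 = \left(\left(- 8 \cdot 367^{4} + 6926\right) - 70\right) - -186160 = \left(\left(\left(-8\right) 18141126721 + 6926\right) - 70\right) + 186160 = \left(\left(-145129013768 + 6926\right) - 70\right) + 186160 = \left(-145129006842 - 70\right) + 186160 = -145129006912 + 186160 = -145128820752$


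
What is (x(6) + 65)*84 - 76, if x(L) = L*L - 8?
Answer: 7736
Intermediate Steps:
x(L) = -8 + L**2 (x(L) = L**2 - 8 = -8 + L**2)
(x(6) + 65)*84 - 76 = ((-8 + 6**2) + 65)*84 - 76 = ((-8 + 36) + 65)*84 - 76 = (28 + 65)*84 - 76 = 93*84 - 76 = 7812 - 76 = 7736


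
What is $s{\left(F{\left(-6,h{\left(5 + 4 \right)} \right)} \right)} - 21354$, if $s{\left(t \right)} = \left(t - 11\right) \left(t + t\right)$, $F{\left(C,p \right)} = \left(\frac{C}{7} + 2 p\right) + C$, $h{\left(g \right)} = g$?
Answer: $- \frac{1046190}{49} \approx -21351.0$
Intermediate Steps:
$F{\left(C,p \right)} = 2 p + \frac{8 C}{7}$ ($F{\left(C,p \right)} = \left(\frac{C}{7} + 2 p\right) + C = \left(2 p + \frac{C}{7}\right) + C = 2 p + \frac{8 C}{7}$)
$s{\left(t \right)} = 2 t \left(-11 + t\right)$ ($s{\left(t \right)} = \left(-11 + t\right) 2 t = 2 t \left(-11 + t\right)$)
$s{\left(F{\left(-6,h{\left(5 + 4 \right)} \right)} \right)} - 21354 = 2 \left(2 \left(5 + 4\right) + \frac{8}{7} \left(-6\right)\right) \left(-11 + \left(2 \left(5 + 4\right) + \frac{8}{7} \left(-6\right)\right)\right) - 21354 = 2 \left(2 \cdot 9 - \frac{48}{7}\right) \left(-11 + \left(2 \cdot 9 - \frac{48}{7}\right)\right) - 21354 = 2 \left(18 - \frac{48}{7}\right) \left(-11 + \left(18 - \frac{48}{7}\right)\right) - 21354 = 2 \cdot \frac{78}{7} \left(-11 + \frac{78}{7}\right) - 21354 = 2 \cdot \frac{78}{7} \cdot \frac{1}{7} - 21354 = \frac{156}{49} - 21354 = - \frac{1046190}{49}$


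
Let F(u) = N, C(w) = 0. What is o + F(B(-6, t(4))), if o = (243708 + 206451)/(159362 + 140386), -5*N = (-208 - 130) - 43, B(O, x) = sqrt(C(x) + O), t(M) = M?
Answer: 38818261/499580 ≈ 77.702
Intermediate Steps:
B(O, x) = sqrt(O) (B(O, x) = sqrt(0 + O) = sqrt(O))
N = 381/5 (N = -((-208 - 130) - 43)/5 = -(-338 - 43)/5 = -1/5*(-381) = 381/5 ≈ 76.200)
F(u) = 381/5
o = 150053/99916 (o = 450159/299748 = 450159*(1/299748) = 150053/99916 ≈ 1.5018)
o + F(B(-6, t(4))) = 150053/99916 + 381/5 = 38818261/499580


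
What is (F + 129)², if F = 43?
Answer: 29584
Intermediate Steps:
(F + 129)² = (43 + 129)² = 172² = 29584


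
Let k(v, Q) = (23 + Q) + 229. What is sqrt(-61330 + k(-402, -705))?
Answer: I*sqrt(61783) ≈ 248.56*I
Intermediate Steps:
k(v, Q) = 252 + Q
sqrt(-61330 + k(-402, -705)) = sqrt(-61330 + (252 - 705)) = sqrt(-61330 - 453) = sqrt(-61783) = I*sqrt(61783)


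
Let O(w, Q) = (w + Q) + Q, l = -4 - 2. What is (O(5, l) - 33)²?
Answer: 1600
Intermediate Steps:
l = -6
O(w, Q) = w + 2*Q (O(w, Q) = (Q + w) + Q = w + 2*Q)
(O(5, l) - 33)² = ((5 + 2*(-6)) - 33)² = ((5 - 12) - 33)² = (-7 - 33)² = (-40)² = 1600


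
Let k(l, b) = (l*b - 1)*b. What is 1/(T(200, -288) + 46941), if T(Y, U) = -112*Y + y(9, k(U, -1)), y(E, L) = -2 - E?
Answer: 1/24530 ≈ 4.0766e-5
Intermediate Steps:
k(l, b) = b*(-1 + b*l) (k(l, b) = (b*l - 1)*b = (-1 + b*l)*b = b*(-1 + b*l))
T(Y, U) = -11 - 112*Y (T(Y, U) = -112*Y + (-2 - 1*9) = -112*Y + (-2 - 9) = -112*Y - 11 = -11 - 112*Y)
1/(T(200, -288) + 46941) = 1/((-11 - 112*200) + 46941) = 1/((-11 - 22400) + 46941) = 1/(-22411 + 46941) = 1/24530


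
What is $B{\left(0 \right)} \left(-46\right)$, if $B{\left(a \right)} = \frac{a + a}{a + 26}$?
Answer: $0$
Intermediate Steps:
$B{\left(a \right)} = \frac{2 a}{26 + a}$
$B{\left(0 \right)} \left(-46\right) = 2 \cdot 0 \frac{1}{26 + 0} \left(-46\right) = 2 \cdot 0 \cdot \frac{1}{26} \left(-46\right) = 0 \left(-46\right) = 0$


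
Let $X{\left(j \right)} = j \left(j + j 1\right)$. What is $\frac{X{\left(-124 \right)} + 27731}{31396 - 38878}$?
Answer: $- \frac{58483}{7482} \approx -7.8165$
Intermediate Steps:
$X{\left(j \right)} = 2 j^{2}$ ($X{\left(j \right)} = j \left(j + j\right) = j 2 j = 2 j^{2}$)
$\frac{X{\left(-124 \right)} + 27731}{31396 - 38878} = \frac{2 \left(-124\right)^{2} + 27731}{31396 - 38878} = \frac{2 \cdot 15376 + 27731}{-7482} = \left(30752 + 27731\right) \left(- \frac{1}{7482}\right) = 58483 \left(- \frac{1}{7482}\right) = - \frac{58483}{7482}$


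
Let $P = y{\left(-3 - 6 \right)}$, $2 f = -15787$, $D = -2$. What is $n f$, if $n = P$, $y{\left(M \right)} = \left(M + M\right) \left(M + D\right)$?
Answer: $-1562913$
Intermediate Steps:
$f = - \frac{15787}{2}$ ($f = \frac{1}{2} \left(-15787\right) = - \frac{15787}{2} \approx -7893.5$)
$y{\left(M \right)} = 2 M \left(-2 + M\right)$ ($y{\left(M \right)} = \left(M + M\right) \left(M - 2\right) = 2 M \left(-2 + M\right)$)
$P = 198$ ($P = 2 \left(-3 - 6\right) \left(-2 - 9\right) = 2 \left(-9\right) \left(-2 - 9\right) = 2 \left(-9\right) \left(-11\right) = 198$)
$n = 198$
$n f = 198 \left(- \frac{15787}{2}\right) = -1562913$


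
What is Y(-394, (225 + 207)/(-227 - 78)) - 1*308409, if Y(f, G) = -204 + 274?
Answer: -308339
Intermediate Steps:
Y(f, G) = 70
Y(-394, (225 + 207)/(-227 - 78)) - 1*308409 = 70 - 1*308409 = 70 - 308409 = -308339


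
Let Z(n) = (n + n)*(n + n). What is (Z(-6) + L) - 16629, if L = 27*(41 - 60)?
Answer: -16998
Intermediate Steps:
Z(n) = 4*n**2 (Z(n) = (2*n)*(2*n) = 4*n**2)
L = -513 (L = 27*(-19) = -513)
(Z(-6) + L) - 16629 = (4*(-6)**2 - 513) - 16629 = (4*36 - 513) - 16629 = (144 - 513) - 16629 = -369 - 16629 = -16998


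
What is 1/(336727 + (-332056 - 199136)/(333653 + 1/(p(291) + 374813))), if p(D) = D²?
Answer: 153311551583/51623894750351993 ≈ 2.9698e-6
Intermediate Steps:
1/(336727 + (-332056 - 199136)/(333653 + 1/(p(291) + 374813))) = 1/(336727 + (-332056 - 199136)/(333653 + 1/(291² + 374813))) = 1/(336727 - 531192/(333653 + 1/(84681 + 374813))) = 1/(336727 - 531192/(333653 + 1/459494)) = 1/(336727 - 531192/153311551583/459494) = 1/(336727 - 531192*459494/153311551583) = 1/(336727 - 244079536848/153311551583) = 1/(51623894750351993/153311551583) = 153311551583/51623894750351993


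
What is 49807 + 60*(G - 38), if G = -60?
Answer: 43927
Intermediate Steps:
49807 + 60*(G - 38) = 49807 + 60*(-60 - 38) = 49807 + 60*(-98) = 49807 - 5880 = 43927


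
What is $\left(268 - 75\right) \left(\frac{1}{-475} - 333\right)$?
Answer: $- \frac{30527968}{475} \approx -64269.0$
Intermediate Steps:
$\left(268 - 75\right) \left(\frac{1}{-475} - 333\right) = 193 \left(- \frac{1}{475} - 333\right) = 193 \left(- \frac{158176}{475}\right) = - \frac{30527968}{475}$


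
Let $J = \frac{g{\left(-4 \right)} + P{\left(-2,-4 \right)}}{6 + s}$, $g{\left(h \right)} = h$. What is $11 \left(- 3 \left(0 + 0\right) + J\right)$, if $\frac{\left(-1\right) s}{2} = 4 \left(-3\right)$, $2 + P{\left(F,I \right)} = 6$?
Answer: $0$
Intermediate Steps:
$P{\left(F,I \right)} = 4$ ($P{\left(F,I \right)} = -2 + 6 = 4$)
$s = 24$ ($s = - 2 \cdot 4 \left(-3\right) = \left(-2\right) \left(-12\right) = 24$)
$J = 0$ ($J = \frac{-4 + 4}{6 + 24} = \frac{0}{30} = 0 \cdot \frac{1}{30} = 0$)
$11 \left(- 3 \left(0 + 0\right) + J\right) = 11 \left(- 3 \left(0 + 0\right) + 0\right) = 11 \left(\left(-3\right) 0 + 0\right) = 11 \left(0 + 0\right) = 11 \cdot 0 = 0$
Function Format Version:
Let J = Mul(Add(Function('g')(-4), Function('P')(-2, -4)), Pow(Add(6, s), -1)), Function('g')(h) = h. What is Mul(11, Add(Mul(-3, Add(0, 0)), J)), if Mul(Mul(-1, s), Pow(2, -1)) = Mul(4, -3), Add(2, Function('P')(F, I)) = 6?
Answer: 0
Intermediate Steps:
Function('P')(F, I) = 4 (Function('P')(F, I) = Add(-2, 6) = 4)
s = 24 (s = Mul(-2, Mul(4, -3)) = Mul(-2, -12) = 24)
J = 0 (J = Mul(Add(-4, 4), Pow(Add(6, 24), -1)) = Mul(0, Pow(30, -1)) = Mul(0, Rational(1, 30)) = 0)
Mul(11, Add(Mul(-3, Add(0, 0)), J)) = Mul(11, Add(Mul(-3, Add(0, 0)), 0)) = Mul(11, Add(Mul(-3, 0), 0)) = Mul(11, Add(0, 0)) = Mul(11, 0) = 0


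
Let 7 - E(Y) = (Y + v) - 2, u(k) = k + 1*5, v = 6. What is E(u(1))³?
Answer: -27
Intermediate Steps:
u(k) = 5 + k (u(k) = k + 5 = 5 + k)
E(Y) = 3 - Y (E(Y) = 7 - ((Y + 6) - 2) = 7 - ((6 + Y) - 2) = 7 - (4 + Y) = 7 + (-4 - Y) = 3 - Y)
E(u(1))³ = (3 - (5 + 1))³ = (3 - 1*6)³ = (3 - 6)³ = (-3)³ = -27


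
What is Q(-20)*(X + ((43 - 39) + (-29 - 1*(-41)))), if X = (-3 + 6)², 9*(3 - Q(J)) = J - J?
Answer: 75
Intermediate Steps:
Q(J) = 3 (Q(J) = 3 - (J - J)/9 = 3 - ⅑*0 = 3 + 0 = 3)
X = 9 (X = 3² = 9)
Q(-20)*(X + ((43 - 39) + (-29 - 1*(-41)))) = 3*(9 + ((43 - 39) + (-29 - 1*(-41)))) = 3*(9 + (4 + (-29 + 41))) = 3*(9 + (4 + 12)) = 3*(9 + 16) = 3*25 = 75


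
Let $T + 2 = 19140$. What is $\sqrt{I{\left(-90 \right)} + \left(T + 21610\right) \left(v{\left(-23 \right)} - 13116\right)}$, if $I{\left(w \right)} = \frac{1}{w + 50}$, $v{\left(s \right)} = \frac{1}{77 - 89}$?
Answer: $\frac{i \sqrt{1924034989290}}{60} \approx 23118.0 i$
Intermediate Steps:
$T = 19138$ ($T = -2 + 19140 = 19138$)
$v{\left(s \right)} = - \frac{1}{12}$ ($v{\left(s \right)} = \frac{1}{-12} = - \frac{1}{12}$)
$I{\left(w \right)} = \frac{1}{50 + w}$
$\sqrt{I{\left(-90 \right)} + \left(T + 21610\right) \left(v{\left(-23 \right)} - 13116\right)} = \sqrt{\frac{1}{50 - 90} + \left(19138 + 21610\right) \left(- \frac{1}{12} - 13116\right)} = \sqrt{\frac{1}{-40} + 40748 \left(- \frac{157393}{12}\right)} = \sqrt{- \frac{1}{40} - \frac{1603362491}{3}} = \sqrt{- \frac{64134499643}{120}} = \frac{i \sqrt{1924034989290}}{60}$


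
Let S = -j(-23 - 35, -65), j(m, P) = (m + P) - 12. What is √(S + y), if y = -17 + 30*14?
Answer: √538 ≈ 23.195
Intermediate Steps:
j(m, P) = -12 + P + m (j(m, P) = (P + m) - 12 = -12 + P + m)
S = 135 (S = -(-12 - 65 + (-23 - 35)) = -(-12 - 65 - 58) = -1*(-135) = 135)
y = 403 (y = -17 + 420 = 403)
√(S + y) = √(135 + 403) = √538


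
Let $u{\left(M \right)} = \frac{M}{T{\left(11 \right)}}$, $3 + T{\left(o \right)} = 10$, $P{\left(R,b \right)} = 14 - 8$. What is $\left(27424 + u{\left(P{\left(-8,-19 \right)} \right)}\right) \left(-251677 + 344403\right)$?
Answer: $\frac{17800981124}{7} \approx 2.543 \cdot 10^{9}$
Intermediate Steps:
$P{\left(R,b \right)} = 6$
$T{\left(o \right)} = 7$ ($T{\left(o \right)} = -3 + 10 = 7$)
$u{\left(M \right)} = \frac{M}{7}$
$\left(27424 + u{\left(P{\left(-8,-19 \right)} \right)}\right) \left(-251677 + 344403\right) = \left(27424 + \frac{1}{7} \cdot 6\right) \left(-251677 + 344403\right) = \left(27424 + \frac{6}{7}\right) 92726 = \frac{191974}{7} \cdot 92726 = \frac{17800981124}{7}$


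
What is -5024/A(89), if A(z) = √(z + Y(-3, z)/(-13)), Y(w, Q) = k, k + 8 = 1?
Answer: -2512*√3783/291 ≈ -530.94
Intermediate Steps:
k = -7 (k = -8 + 1 = -7)
Y(w, Q) = -7
A(z) = √(7/13 + z) (A(z) = √(z - 7/(-13)) = √(z - 7*(-1/13)) = √(z + 7/13) = √(7/13 + z))
-5024/A(89) = -5024*13/√(91 + 169*89) = -5024*13/√(91 + 15041) = -5024*√3783/582 = -2512*√3783/291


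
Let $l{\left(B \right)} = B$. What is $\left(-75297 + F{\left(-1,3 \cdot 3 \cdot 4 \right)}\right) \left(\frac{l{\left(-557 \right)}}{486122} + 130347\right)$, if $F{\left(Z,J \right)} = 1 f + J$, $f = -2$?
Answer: $- \frac{4769005658288351}{486122} \approx -9.8103 \cdot 10^{9}$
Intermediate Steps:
$F{\left(Z,J \right)} = -2 + J$ ($F{\left(Z,J \right)} = 1 \left(-2\right) + J = -2 + J$)
$\left(-75297 + F{\left(-1,3 \cdot 3 \cdot 4 \right)}\right) \left(\frac{l{\left(-557 \right)}}{486122} + 130347\right) = \left(-75297 - \left(2 - 3 \cdot 3 \cdot 4\right)\right) \left(- \frac{557}{486122} + 130347\right) = \left(-75297 + \left(-2 + 9 \cdot 4\right)\right) \left(\left(-557\right) \frac{1}{486122} + 130347\right) = \left(-75297 + \left(-2 + 36\right)\right) \left(- \frac{557}{486122} + 130347\right) = \left(-75297 + 34\right) \frac{63364543777}{486122} = \left(-75263\right) \frac{63364543777}{486122} = - \frac{4769005658288351}{486122}$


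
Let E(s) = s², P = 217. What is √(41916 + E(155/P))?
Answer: √2053909/7 ≈ 204.74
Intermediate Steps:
√(41916 + E(155/P)) = √(41916 + (155/217)²) = √(41916 + (155*(1/217))²) = √(41916 + (5/7)²) = √(41916 + 25/49) = √(2053909/49) = √2053909/7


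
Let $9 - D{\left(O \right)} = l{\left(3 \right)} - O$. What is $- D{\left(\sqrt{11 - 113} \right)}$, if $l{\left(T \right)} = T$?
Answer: $-6 - i \sqrt{102} \approx -6.0 - 10.1 i$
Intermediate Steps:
$D{\left(O \right)} = 6 + O$ ($D{\left(O \right)} = 9 - \left(3 - O\right) = 9 + \left(-3 + O\right) = 6 + O$)
$- D{\left(\sqrt{11 - 113} \right)} = - (6 + \sqrt{11 - 113}) = - (6 + \sqrt{-102}) = - (6 + i \sqrt{102}) = -6 - i \sqrt{102}$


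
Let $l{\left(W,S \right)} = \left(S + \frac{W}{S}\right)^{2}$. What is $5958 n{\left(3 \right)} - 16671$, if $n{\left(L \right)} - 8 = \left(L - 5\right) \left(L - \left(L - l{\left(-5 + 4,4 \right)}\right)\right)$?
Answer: $- \frac{546303}{4} \approx -1.3658 \cdot 10^{5}$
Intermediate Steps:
$n{\left(L \right)} = - \frac{997}{16} + \frac{225 L}{16}$ ($n{\left(L \right)} = 8 + \left(L - 5\right) \left(L - \left(L - \frac{\left(\left(-5 + 4\right) + 4^{2}\right)^{2}}{16}\right)\right) = 8 + \left(-5 + L\right) \left(L - \left(L - \frac{\left(-1 + 16\right)^{2}}{16}\right)\right) = 8 + \left(-5 + L\right) \left(L - \left(- \frac{225}{16} + L\right)\right) = 8 + \left(-5 + L\right) \frac{225}{16} = 8 + \left(- \frac{1125}{16} + \frac{225 L}{16}\right) = - \frac{997}{16} + \frac{225 L}{16}$)
$5958 n{\left(3 \right)} - 16671 = 5958 \left(- \frac{997}{16} + \frac{225}{16} \cdot 3\right) - 16671 = 5958 \left(- \frac{997}{16} + \frac{675}{16}\right) - 16671 = 5958 \left(- \frac{161}{8}\right) - 16671 = - \frac{479619}{4} - 16671 = - \frac{546303}{4}$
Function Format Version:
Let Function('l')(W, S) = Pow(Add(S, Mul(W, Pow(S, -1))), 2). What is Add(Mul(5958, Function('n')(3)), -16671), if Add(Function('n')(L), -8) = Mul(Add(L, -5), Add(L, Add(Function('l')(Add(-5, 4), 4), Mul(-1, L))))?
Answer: Rational(-546303, 4) ≈ -1.3658e+5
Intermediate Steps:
Function('n')(L) = Add(Rational(-997, 16), Mul(Rational(225, 16), L)) (Function('n')(L) = Add(8, Mul(Add(L, -5), Add(L, Add(Mul(Pow(4, -2), Pow(Add(Add(-5, 4), Pow(4, 2)), 2)), Mul(-1, L))))) = Add(8, Mul(Add(-5, L), Add(L, Add(Mul(Rational(1, 16), Pow(Add(-1, 16), 2)), Mul(-1, L))))) = Add(8, Mul(Add(-5, L), Add(L, Add(Mul(Rational(1, 16), Pow(15, 2)), Mul(-1, L))))) = Add(8, Mul(Add(-5, L), Add(L, Add(Mul(Rational(1, 16), 225), Mul(-1, L))))) = Add(8, Mul(Add(-5, L), Add(L, Add(Rational(225, 16), Mul(-1, L))))) = Add(8, Mul(Add(-5, L), Rational(225, 16))) = Add(8, Add(Rational(-1125, 16), Mul(Rational(225, 16), L))) = Add(Rational(-997, 16), Mul(Rational(225, 16), L)))
Add(Mul(5958, Function('n')(3)), -16671) = Add(Mul(5958, Add(Rational(-997, 16), Mul(Rational(225, 16), 3))), -16671) = Add(Mul(5958, Add(Rational(-997, 16), Rational(675, 16))), -16671) = Add(Mul(5958, Rational(-161, 8)), -16671) = Add(Rational(-479619, 4), -16671) = Rational(-546303, 4)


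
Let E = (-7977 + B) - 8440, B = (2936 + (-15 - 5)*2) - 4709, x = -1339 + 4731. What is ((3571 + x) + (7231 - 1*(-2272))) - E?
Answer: 34696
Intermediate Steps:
x = 3392
B = -1813 (B = (2936 - 20*2) - 4709 = (2936 - 40) - 4709 = 2896 - 4709 = -1813)
E = -18230 (E = (-7977 - 1813) - 8440 = -9790 - 8440 = -18230)
((3571 + x) + (7231 - 1*(-2272))) - E = ((3571 + 3392) + (7231 - 1*(-2272))) - 1*(-18230) = (6963 + (7231 + 2272)) + 18230 = (6963 + 9503) + 18230 = 16466 + 18230 = 34696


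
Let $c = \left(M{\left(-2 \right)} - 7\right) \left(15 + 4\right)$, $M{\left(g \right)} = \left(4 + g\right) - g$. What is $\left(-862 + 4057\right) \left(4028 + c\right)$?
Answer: $12687345$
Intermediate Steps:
$M{\left(g \right)} = 4$
$c = -57$ ($c = \left(4 - 7\right) \left(15 + 4\right) = \left(-3\right) 19 = -57$)
$\left(-862 + 4057\right) \left(4028 + c\right) = \left(-862 + 4057\right) \left(4028 - 57\right) = 3195 \cdot 3971 = 12687345$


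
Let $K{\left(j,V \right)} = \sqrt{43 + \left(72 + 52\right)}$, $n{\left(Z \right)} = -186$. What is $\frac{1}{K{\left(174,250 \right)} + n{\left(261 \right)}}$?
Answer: $- \frac{186}{34429} - \frac{\sqrt{167}}{34429} \approx -0.0057778$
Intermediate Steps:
$K{\left(j,V \right)} = \sqrt{167}$ ($K{\left(j,V \right)} = \sqrt{43 + 124} = \sqrt{167}$)
$\frac{1}{K{\left(174,250 \right)} + n{\left(261 \right)}} = \frac{1}{\sqrt{167} - 186} = \frac{1}{-186 + \sqrt{167}}$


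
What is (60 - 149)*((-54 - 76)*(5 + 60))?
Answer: 752050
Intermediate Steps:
(60 - 149)*((-54 - 76)*(5 + 60)) = -(-11570)*65 = -89*(-8450) = 752050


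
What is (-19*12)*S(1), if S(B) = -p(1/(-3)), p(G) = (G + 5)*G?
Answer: -1064/3 ≈ -354.67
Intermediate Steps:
p(G) = G*(5 + G) (p(G) = (5 + G)*G = G*(5 + G))
S(B) = 14/9 (S(B) = -(5 + 1/(-3))/(-3) = -(-1)*(5 - 1/3)/3 = -(-1)*14/(3*3) = -1*(-14/9) = 14/9)
(-19*12)*S(1) = -19*12*(14/9) = -228*14/9 = -1064/3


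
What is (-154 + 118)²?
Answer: 1296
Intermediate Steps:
(-154 + 118)² = (-36)² = 1296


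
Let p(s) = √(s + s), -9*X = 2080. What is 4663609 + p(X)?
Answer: 4663609 + 8*I*√65/3 ≈ 4.6636e+6 + 21.499*I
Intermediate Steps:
X = -2080/9 (X = -⅑*2080 = -2080/9 ≈ -231.11)
p(s) = √2*√s (p(s) = √(2*s) = √2*√s)
4663609 + p(X) = 4663609 + √2*√(-2080/9) = 4663609 + √2*(4*I*√130/3) = 4663609 + 8*I*√65/3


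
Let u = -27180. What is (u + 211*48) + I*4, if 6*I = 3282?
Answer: -14864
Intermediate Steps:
I = 547 (I = (1/6)*3282 = 547)
(u + 211*48) + I*4 = (-27180 + 211*48) + 547*4 = (-27180 + 10128) + 2188 = -17052 + 2188 = -14864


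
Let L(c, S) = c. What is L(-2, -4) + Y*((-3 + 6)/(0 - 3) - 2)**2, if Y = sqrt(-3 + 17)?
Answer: -2 + 9*sqrt(14) ≈ 31.675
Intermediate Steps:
Y = sqrt(14) ≈ 3.7417
L(-2, -4) + Y*((-3 + 6)/(0 - 3) - 2)**2 = -2 + sqrt(14)*((-3 + 6)/(0 - 3) - 2)**2 = -2 + sqrt(14)*(3/(-3) - 2)**2 = -2 + sqrt(14)*(3*(-1/3) - 2)**2 = -2 + sqrt(14)*(-1 - 2)**2 = -2 + sqrt(14)*(-3)**2 = -2 + sqrt(14)*9 = -2 + 9*sqrt(14)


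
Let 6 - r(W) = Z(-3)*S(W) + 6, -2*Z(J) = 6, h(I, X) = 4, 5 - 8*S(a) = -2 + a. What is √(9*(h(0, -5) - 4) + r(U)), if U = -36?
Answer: √258/4 ≈ 4.0156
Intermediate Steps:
S(a) = 7/8 - a/8 (S(a) = 5/8 - (-2 + a)/8 = 5/8 + (¼ - a/8) = 7/8 - a/8)
Z(J) = -3 (Z(J) = -½*6 = -3)
r(W) = 21/8 - 3*W/8 (r(W) = 6 - (-3*(7/8 - W/8) + 6) = 6 - ((-21/8 + 3*W/8) + 6) = 6 - (27/8 + 3*W/8) = 6 + (-27/8 - 3*W/8) = 21/8 - 3*W/8)
√(9*(h(0, -5) - 4) + r(U)) = √(9*(4 - 4) + (21/8 - 3/8*(-36))) = √(9*0 + (21/8 + 27/2)) = √(0 + 129/8) = √(129/8) = √258/4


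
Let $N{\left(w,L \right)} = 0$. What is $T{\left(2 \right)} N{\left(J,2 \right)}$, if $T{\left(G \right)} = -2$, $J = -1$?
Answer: $0$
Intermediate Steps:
$T{\left(2 \right)} N{\left(J,2 \right)} = \left(-2\right) 0 = 0$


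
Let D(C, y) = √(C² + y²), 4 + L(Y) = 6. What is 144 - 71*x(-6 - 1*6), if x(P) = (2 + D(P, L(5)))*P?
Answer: 1848 + 1704*√37 ≈ 12213.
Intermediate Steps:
L(Y) = 2 (L(Y) = -4 + 6 = 2)
x(P) = P*(2 + √(4 + P²)) (x(P) = (2 + √(P² + 2²))*P = (2 + √(P² + 4))*P = (2 + √(4 + P²))*P = P*(2 + √(4 + P²)))
144 - 71*x(-6 - 1*6) = 144 - 71*(-6 - 1*6)*(2 + √(4 + (-6 - 1*6)²)) = 144 - 71*(-6 - 6)*(2 + √(4 + (-6 - 6)²)) = 144 - (-852)*(2 + √(4 + (-12)²)) = 144 - (-852)*(2 + √(4 + 144)) = 144 - (-852)*(2 + √148) = 144 - (-852)*(2 + 2*√37) = 144 - 71*(-24 - 24*√37) = 144 + (1704 + 1704*√37) = 1848 + 1704*√37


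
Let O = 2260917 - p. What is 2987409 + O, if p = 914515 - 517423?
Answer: 4851234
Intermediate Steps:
p = 397092
O = 1863825 (O = 2260917 - 1*397092 = 2260917 - 397092 = 1863825)
2987409 + O = 2987409 + 1863825 = 4851234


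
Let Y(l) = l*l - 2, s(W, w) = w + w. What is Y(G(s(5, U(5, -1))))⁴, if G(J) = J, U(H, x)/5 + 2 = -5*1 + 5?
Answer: 25091827216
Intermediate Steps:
U(H, x) = -10 (U(H, x) = -10 + 5*(-5*1 + 5) = -10 + 5*(-5 + 5) = -10 + 5*0 = -10 + 0 = -10)
s(W, w) = 2*w
Y(l) = -2 + l² (Y(l) = l² - 2 = -2 + l²)
Y(G(s(5, U(5, -1))))⁴ = (-2 + (2*(-10))²)⁴ = (-2 + (-20)²)⁴ = (-2 + 400)⁴ = 398⁴ = 25091827216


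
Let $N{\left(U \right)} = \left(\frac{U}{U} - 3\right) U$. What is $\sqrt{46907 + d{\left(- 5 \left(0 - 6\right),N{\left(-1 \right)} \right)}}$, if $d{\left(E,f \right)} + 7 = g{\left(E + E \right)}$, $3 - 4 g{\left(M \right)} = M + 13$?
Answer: $\frac{\sqrt{187530}}{2} \approx 216.52$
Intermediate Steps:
$N{\left(U \right)} = - 2 U$ ($N{\left(U \right)} = \left(1 - 3\right) U = - 2 U$)
$g{\left(M \right)} = - \frac{5}{2} - \frac{M}{4}$ ($g{\left(M \right)} = \frac{3}{4} - \frac{M + 13}{4} = \frac{3}{4} - \frac{13 + M}{4} = \frac{3}{4} - \left(\frac{13}{4} + \frac{M}{4}\right) = - \frac{5}{2} - \frac{M}{4}$)
$d{\left(E,f \right)} = - \frac{19}{2} - \frac{E}{2}$ ($d{\left(E,f \right)} = -7 - \left(\frac{5}{2} + \frac{E + E}{4}\right) = -7 - \left(\frac{5}{2} + \frac{2 E}{4}\right) = -7 - \left(\frac{5}{2} + \frac{E}{2}\right) = - \frac{19}{2} - \frac{E}{2}$)
$\sqrt{46907 + d{\left(- 5 \left(0 - 6\right),N{\left(-1 \right)} \right)}} = \sqrt{46907 - \left(\frac{19}{2} + \frac{\left(-5\right) \left(0 - 6\right)}{2}\right)} = \sqrt{46907 - \left(\frac{19}{2} + \frac{\left(-5\right) \left(-6\right)}{2}\right)} = \sqrt{46907 - \frac{49}{2}} = \sqrt{\frac{93765}{2}} = \frac{\sqrt{187530}}{2}$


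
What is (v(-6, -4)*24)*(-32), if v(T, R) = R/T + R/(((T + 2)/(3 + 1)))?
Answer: -3584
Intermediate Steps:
v(T, R) = R/T + R/(½ + T/4) (v(T, R) = R/T + R/(((2 + T)/4)) = R/T + R/(((2 + T)*(¼))) = R/T + R/(½ + T/4))
(v(-6, -4)*24)*(-32) = (-4*(2 + 5*(-6))/(-6*(2 - 6))*24)*(-32) = (-4*(-⅙)*(2 - 30)/(-4)*24)*(-32) = (-4*(-⅙)*(-¼)*(-28)*24)*(-32) = ((14/3)*24)*(-32) = 112*(-32) = -3584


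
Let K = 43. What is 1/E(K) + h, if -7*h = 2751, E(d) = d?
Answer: -16898/43 ≈ -392.98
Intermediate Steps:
h = -393 (h = -⅐*2751 = -393)
1/E(K) + h = 1/43 - 393 = -16898/43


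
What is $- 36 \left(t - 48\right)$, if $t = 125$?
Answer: $-2772$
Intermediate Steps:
$- 36 \left(t - 48\right) = - 36 \left(125 - 48\right) = \left(-36\right) 77 = -2772$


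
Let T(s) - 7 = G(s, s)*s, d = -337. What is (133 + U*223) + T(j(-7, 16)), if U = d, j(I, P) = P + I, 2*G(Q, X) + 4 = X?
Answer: -149977/2 ≈ -74989.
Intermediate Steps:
G(Q, X) = -2 + X/2
j(I, P) = I + P
T(s) = 7 + s*(-2 + s/2) (T(s) = 7 + (-2 + s/2)*s = 7 + s*(-2 + s/2))
U = -337
(133 + U*223) + T(j(-7, 16)) = (133 - 337*223) + (7 + (-7 + 16)*(-4 + (-7 + 16))/2) = (133 - 75151) + (7 + (½)*9*(-4 + 9)) = -75018 + (7 + (½)*9*5) = -75018 + (7 + 45/2) = -75018 + 59/2 = -149977/2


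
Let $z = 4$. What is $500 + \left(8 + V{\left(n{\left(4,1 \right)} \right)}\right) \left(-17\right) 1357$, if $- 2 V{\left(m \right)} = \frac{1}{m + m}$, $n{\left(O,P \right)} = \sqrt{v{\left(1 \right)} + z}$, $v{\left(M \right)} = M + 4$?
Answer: $- \frac{2185555}{12} \approx -1.8213 \cdot 10^{5}$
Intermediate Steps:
$v{\left(M \right)} = 4 + M$
$n{\left(O,P \right)} = 3$ ($n{\left(O,P \right)} = \sqrt{\left(4 + 1\right) + 4} = \sqrt{5 + 4} = \sqrt{9} = 3$)
$V{\left(m \right)} = - \frac{1}{4 m}$ ($V{\left(m \right)} = - \frac{1}{2 \left(m + m\right)} = - \frac{1}{2 \cdot 2 m} = - \frac{\frac{1}{2} \frac{1}{m}}{2} = - \frac{1}{4 m}$)
$500 + \left(8 + V{\left(n{\left(4,1 \right)} \right)}\right) \left(-17\right) 1357 = 500 + \left(8 - \frac{1}{4 \cdot 3}\right) \left(-17\right) 1357 = 500 + \left(8 - \frac{1}{12}\right) \left(-17\right) 1357 = 500 + \frac{95}{12} \left(-17\right) 1357 = 500 - \frac{2191555}{12} = - \frac{2185555}{12}$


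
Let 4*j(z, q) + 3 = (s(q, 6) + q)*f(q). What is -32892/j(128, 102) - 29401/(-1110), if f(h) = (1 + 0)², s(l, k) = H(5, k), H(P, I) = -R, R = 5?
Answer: -71638393/52170 ≈ -1373.2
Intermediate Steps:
H(P, I) = -5 (H(P, I) = -1*5 = -5)
s(l, k) = -5
f(h) = 1 (f(h) = 1² = 1)
j(z, q) = -2 + q/4 (j(z, q) = -¾ + ((-5 + q)*1)/4 = -¾ + (-5 + q)/4 = -¾ + (-5/4 + q/4) = -2 + q/4)
-32892/j(128, 102) - 29401/(-1110) = -32892/(-2 + (¼)*102) - 29401/(-1110) = -32892/(-2 + 51/2) - 29401*(-1/1110) = -32892/47/2 + 29401/1110 = -32892*2/47 + 29401/1110 = -65784/47 + 29401/1110 = -71638393/52170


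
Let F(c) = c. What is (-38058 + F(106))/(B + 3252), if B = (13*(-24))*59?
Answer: 9488/3789 ≈ 2.5041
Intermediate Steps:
B = -18408 (B = -312*59 = -18408)
(-38058 + F(106))/(B + 3252) = (-38058 + 106)/(-18408 + 3252) = -37952/(-15156) = -37952*(-1/15156) = 9488/3789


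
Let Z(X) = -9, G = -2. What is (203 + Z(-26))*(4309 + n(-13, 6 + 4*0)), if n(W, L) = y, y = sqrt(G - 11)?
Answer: 835946 + 194*I*sqrt(13) ≈ 8.3595e+5 + 699.48*I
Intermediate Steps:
y = I*sqrt(13) (y = sqrt(-2 - 11) = sqrt(-13) = I*sqrt(13) ≈ 3.6056*I)
n(W, L) = I*sqrt(13)
(203 + Z(-26))*(4309 + n(-13, 6 + 4*0)) = (203 - 9)*(4309 + I*sqrt(13)) = 194*(4309 + I*sqrt(13)) = 835946 + 194*I*sqrt(13)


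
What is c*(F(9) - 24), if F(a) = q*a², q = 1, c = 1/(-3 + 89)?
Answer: 57/86 ≈ 0.66279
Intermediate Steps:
c = 1/86 ≈ 0.011628
F(a) = a² (F(a) = 1*a² = a²)
c*(F(9) - 24) = (9² - 24)/86 = (81 - 24)/86 = (1/86)*57 = 57/86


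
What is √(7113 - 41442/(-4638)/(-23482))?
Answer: √2343591643232407246/18151586 ≈ 84.339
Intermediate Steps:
√(7113 - 41442/(-4638)/(-23482)) = √(7113 - 41442*(-1/4638)*(-1/23482)) = √(7113 + (6907/773)*(-1/23482)) = √(7113 - 6907/18151586) = √(129112224311/18151586) = √2343591643232407246/18151586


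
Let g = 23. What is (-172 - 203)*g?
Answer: -8625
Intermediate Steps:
(-172 - 203)*g = (-172 - 203)*23 = -375*23 = -8625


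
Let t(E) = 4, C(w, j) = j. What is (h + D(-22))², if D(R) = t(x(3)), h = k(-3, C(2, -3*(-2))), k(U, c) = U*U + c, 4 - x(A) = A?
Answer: 361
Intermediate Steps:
x(A) = 4 - A
k(U, c) = c + U² (k(U, c) = U² + c = c + U²)
h = 15 (h = -3*(-2) + (-3)² = 6 + 9 = 15)
D(R) = 4
(h + D(-22))² = (15 + 4)² = 19² = 361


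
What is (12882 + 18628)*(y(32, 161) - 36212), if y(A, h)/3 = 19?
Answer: -1139244050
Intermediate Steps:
y(A, h) = 57 (y(A, h) = 3*19 = 57)
(12882 + 18628)*(y(32, 161) - 36212) = (12882 + 18628)*(57 - 36212) = 31510*(-36155) = -1139244050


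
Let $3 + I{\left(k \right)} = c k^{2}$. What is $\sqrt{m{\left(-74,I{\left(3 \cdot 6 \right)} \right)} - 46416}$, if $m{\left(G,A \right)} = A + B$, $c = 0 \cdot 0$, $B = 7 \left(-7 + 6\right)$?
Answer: $i \sqrt{46426} \approx 215.47 i$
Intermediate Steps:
$B = -7$ ($B = 7 \left(-1\right) = -7$)
$c = 0$
$I{\left(k \right)} = -3$ ($I{\left(k \right)} = -3 + 0 k^{2} = -3 + 0 = -3$)
$m{\left(G,A \right)} = -7 + A$ ($m{\left(G,A \right)} = A - 7 = -7 + A$)
$\sqrt{m{\left(-74,I{\left(3 \cdot 6 \right)} \right)} - 46416} = \sqrt{\left(-7 - 3\right) - 46416} = \sqrt{-10 - 46416} = \sqrt{-46426} = i \sqrt{46426}$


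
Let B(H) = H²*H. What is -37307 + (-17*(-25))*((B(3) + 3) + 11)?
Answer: -19882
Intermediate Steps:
B(H) = H³
-37307 + (-17*(-25))*((B(3) + 3) + 11) = -37307 + (-17*(-25))*((3³ + 3) + 11) = -37307 + 425*((27 + 3) + 11) = -37307 + 425*(30 + 11) = -37307 + 425*41 = -37307 + 17425 = -19882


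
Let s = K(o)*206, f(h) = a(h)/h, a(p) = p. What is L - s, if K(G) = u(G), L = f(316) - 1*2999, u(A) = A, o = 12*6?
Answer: -17830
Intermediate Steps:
f(h) = 1 (f(h) = h/h = 1)
o = 72
L = -2998 (L = 1 - 1*2999 = 1 - 2999 = -2998)
K(G) = G
s = 14832 (s = 72*206 = 14832)
L - s = -2998 - 1*14832 = -2998 - 14832 = -17830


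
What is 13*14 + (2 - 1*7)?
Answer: 177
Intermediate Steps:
13*14 + (2 - 1*7) = 182 + (2 - 7) = 182 - 5 = 177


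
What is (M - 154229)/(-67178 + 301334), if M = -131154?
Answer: -285383/234156 ≈ -1.2188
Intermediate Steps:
(M - 154229)/(-67178 + 301334) = (-131154 - 154229)/(-67178 + 301334) = -285383/234156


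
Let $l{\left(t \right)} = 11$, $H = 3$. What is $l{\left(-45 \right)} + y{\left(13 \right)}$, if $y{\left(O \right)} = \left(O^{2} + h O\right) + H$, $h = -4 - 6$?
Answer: $53$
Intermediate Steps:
$h = -10$ ($h = -4 - 6 = -10$)
$y{\left(O \right)} = 3 + O^{2} - 10 O$ ($y{\left(O \right)} = \left(O^{2} - 10 O\right) + 3 = 3 + O^{2} - 10 O$)
$l{\left(-45 \right)} + y{\left(13 \right)} = 11 + \left(3 + 13^{2} - 130\right) = 11 + \left(3 + 169 - 130\right) = 11 + 42 = 53$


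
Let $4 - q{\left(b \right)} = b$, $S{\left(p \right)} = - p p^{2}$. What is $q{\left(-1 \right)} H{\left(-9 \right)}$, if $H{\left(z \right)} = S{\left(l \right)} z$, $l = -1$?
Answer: $-45$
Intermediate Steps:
$S{\left(p \right)} = - p^{3}$
$H{\left(z \right)} = z$ ($H{\left(z \right)} = - \left(-1\right)^{3} z = \left(-1\right) \left(-1\right) z = 1 z = z$)
$q{\left(b \right)} = 4 - b$
$q{\left(-1 \right)} H{\left(-9 \right)} = \left(4 - -1\right) \left(-9\right) = \left(4 + 1\right) \left(-9\right) = 5 \left(-9\right) = -45$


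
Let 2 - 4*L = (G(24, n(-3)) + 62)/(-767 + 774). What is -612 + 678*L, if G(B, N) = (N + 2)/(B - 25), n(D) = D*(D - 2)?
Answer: -19077/14 ≈ -1362.6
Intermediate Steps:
n(D) = D*(-2 + D)
G(B, N) = (2 + N)/(-25 + B)
L = -31/28 (L = ½ - ((2 - 3*(-2 - 3))/(-25 + 24) + 62)/(4*(-767 + 774)) = ½ - ((2 - 3*(-5))/(-1) + 62)/(4*7) = ½ - (-(2 + 15) + 62)/(4*7) = ½ - (-1*17 + 62)/(4*7) = ½ - (-17 + 62)/(4*7) = ½ - 45/(4*7) = ½ - ¼*45/7 = ½ - 45/28 = -31/28 ≈ -1.1071)
-612 + 678*L = -612 + 678*(-31/28) = -612 - 10509/14 = -19077/14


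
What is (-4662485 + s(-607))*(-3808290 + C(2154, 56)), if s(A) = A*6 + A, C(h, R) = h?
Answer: 17762224279824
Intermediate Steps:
s(A) = 7*A (s(A) = 6*A + A = 7*A)
(-4662485 + s(-607))*(-3808290 + C(2154, 56)) = (-4662485 + 7*(-607))*(-3808290 + 2154) = (-4662485 - 4249)*(-3806136) = -4666734*(-3806136) = 17762224279824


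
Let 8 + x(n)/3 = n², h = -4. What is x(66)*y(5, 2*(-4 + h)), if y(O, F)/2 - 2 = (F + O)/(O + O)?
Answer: 117396/5 ≈ 23479.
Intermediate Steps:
y(O, F) = 4 + (F + O)/O (y(O, F) = 4 + 2*((F + O)/(O + O)) = 4 + 2*((F + O)/((2*O))) = 4 + 2*((F + O)*(1/(2*O))) = 4 + 2*((F + O)/(2*O)) = 4 + (F + O)/O)
x(n) = -24 + 3*n²
x(66)*y(5, 2*(-4 + h)) = (-24 + 3*66²)*(5 + (2*(-4 - 4))/5) = (-24 + 3*4356)*(5 + (2*(-8))*(⅕)) = (-24 + 13068)*(5 - 16*⅕) = 13044*(5 - 16/5) = 13044*(9/5) = 117396/5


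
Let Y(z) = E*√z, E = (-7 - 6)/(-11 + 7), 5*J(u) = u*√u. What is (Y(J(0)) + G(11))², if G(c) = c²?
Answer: 14641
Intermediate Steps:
J(u) = u^(3/2)/5 (J(u) = (u*√u)/5 = u^(3/2)/5)
E = 13/4 (E = -13/(-4) = -13*(-¼) = 13/4 ≈ 3.2500)
Y(z) = 13*√z/4
(Y(J(0)) + G(11))² = (13*√(0^(3/2)/5)/4 + 11²)² = (13*√((⅕)*0)/4 + 121)² = (13*√0/4 + 121)² = ((13/4)*0 + 121)² = (0 + 121)² = 121² = 14641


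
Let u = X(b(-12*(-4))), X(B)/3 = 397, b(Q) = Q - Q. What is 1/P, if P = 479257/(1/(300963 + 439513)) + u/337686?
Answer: 112562/39945811917342981 ≈ 2.8179e-12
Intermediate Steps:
b(Q) = 0
X(B) = 1191 (X(B) = 3*397 = 1191)
u = 1191
P = 39945811917342981/112562 (P = 479257/(1/(300963 + 439513)) + 1191/337686 = 479257/(1/740476) + 1191*(1/337686) = 479257/(1/740476) + 397/112562 = 479257*740476 + 397/112562 = 354878306332 + 397/112562 = 39945811917342981/112562 ≈ 3.5488e+11)
1/P = 1/(39945811917342981/112562) = 112562/39945811917342981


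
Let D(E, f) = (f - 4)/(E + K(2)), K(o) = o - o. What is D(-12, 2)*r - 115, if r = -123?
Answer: -271/2 ≈ -135.50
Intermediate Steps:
K(o) = 0
D(E, f) = (-4 + f)/E (D(E, f) = (f - 4)/(E + 0) = (-4 + f)/E)
D(-12, 2)*r - 115 = ((-4 + 2)/(-12))*(-123) - 115 = -1/12*(-2)*(-123) - 115 = (1/6)*(-123) - 115 = -41/2 - 115 = -271/2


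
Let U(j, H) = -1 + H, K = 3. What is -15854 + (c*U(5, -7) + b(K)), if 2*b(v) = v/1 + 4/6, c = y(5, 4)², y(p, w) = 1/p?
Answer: -2377873/150 ≈ -15852.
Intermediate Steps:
y(p, w) = 1/p
c = 1/25 (c = (1/5)² = (⅕)² = 1/25 ≈ 0.040000)
b(v) = ⅓ + v/2 (b(v) = (v/1 + 4/6)/2 = (v*1 + 4*(⅙))/2 = (v + ⅔)/2 = (⅔ + v)/2 = ⅓ + v/2)
-15854 + (c*U(5, -7) + b(K)) = -15854 + ((-1 - 7)/25 + (⅓ + (½)*3)) = -15854 + ((1/25)*(-8) + (⅓ + 3/2)) = -15854 + (-8/25 + 11/6) = -15854 + 227/150 = -2377873/150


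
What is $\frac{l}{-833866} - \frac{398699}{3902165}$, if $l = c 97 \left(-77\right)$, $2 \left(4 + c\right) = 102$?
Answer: $\frac{94306015251}{295807519990} \approx 0.31881$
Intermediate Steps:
$c = 47$ ($c = -4 + \frac{1}{2} \cdot 102 = -4 + 51 = 47$)
$l = -351043$ ($l = 47 \cdot 97 \left(-77\right) = 4559 \left(-77\right) = -351043$)
$\frac{l}{-833866} - \frac{398699}{3902165} = - \frac{351043}{-833866} - \frac{398699}{3902165} = \left(-351043\right) \left(- \frac{1}{833866}\right) - \frac{398699}{3902165} = \frac{31913}{75806} - \frac{398699}{3902165} = \frac{94306015251}{295807519990}$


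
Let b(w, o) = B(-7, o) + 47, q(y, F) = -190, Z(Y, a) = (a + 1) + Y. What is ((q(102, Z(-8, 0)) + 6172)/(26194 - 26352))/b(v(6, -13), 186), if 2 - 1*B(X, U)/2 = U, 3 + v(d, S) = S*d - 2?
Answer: 997/8453 ≈ 0.11795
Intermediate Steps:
Z(Y, a) = 1 + Y + a (Z(Y, a) = (1 + a) + Y = 1 + Y + a)
v(d, S) = -5 + S*d (v(d, S) = -3 + (S*d - 2) = -3 + (-2 + S*d) = -5 + S*d)
B(X, U) = 4 - 2*U
b(w, o) = 51 - 2*o (b(w, o) = (4 - 2*o) + 47 = 51 - 2*o)
((q(102, Z(-8, 0)) + 6172)/(26194 - 26352))/b(v(6, -13), 186) = ((-190 + 6172)/(26194 - 26352))/(51 - 2*186) = (5982/(-158))/(51 - 372) = (5982*(-1/158))/(-321) = -2991/79*(-1/321) = 997/8453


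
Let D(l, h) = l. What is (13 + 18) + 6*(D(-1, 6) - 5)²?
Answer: 247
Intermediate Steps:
(13 + 18) + 6*(D(-1, 6) - 5)² = (13 + 18) + 6*(-1 - 5)² = 31 + 6*(-6)² = 31 + 6*36 = 31 + 216 = 247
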